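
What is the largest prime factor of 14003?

67

14003 = 11 · 1273
1273 = 19 · 67
67 is prime.
So 14003 = 11 · 19 · 67; the largest prime factor is 67.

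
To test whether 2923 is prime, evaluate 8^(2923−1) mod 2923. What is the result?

8^1 ≡ 8 (mod 2923)
8^2 ≡ 8^2 = 64 ≡ 64 (mod 2923)
8^4 ≡ 64^2 = 4096 ≡ 1173 (mod 2923)
8^8 ≡ 1173^2 = 1375929 ≡ 2119 (mod 2923)
8^16 ≡ 2119^2 = 4490161 ≡ 433 (mod 2923)
8^32 ≡ 433^2 = 187489 ≡ 417 (mod 2923)
8^64 ≡ 417^2 = 173889 ≡ 1432 (mod 2923)
8^128 ≡ 1432^2 = 2050624 ≡ 1601 (mod 2923)
8^256 ≡ 1601^2 = 2563201 ≡ 2653 (mod 2923)
8^512 ≡ 2653^2 = 7038409 ≡ 2748 (mod 2923)
8^1024 ≡ 2748^2 = 7551504 ≡ 1395 (mod 2923)
8^2048 ≡ 1395^2 = 1946025 ≡ 2230 (mod 2923)
2922 = 2048 + 512 + 256 + 64 + 32 + 8 + 2 in binary powers of 2.
So 8^2922 ≡ 2230 · 2748 · 2653 · 1432 · 417 · 2119 · 64 ≡ 1553 (mod 2923).
Since 1553 ≠ 1, base 8 is a Fermat witness: 2923 is composite.

1553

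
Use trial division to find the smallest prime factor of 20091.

3

20091 is odd.
Digit sum 12, divisible by 3.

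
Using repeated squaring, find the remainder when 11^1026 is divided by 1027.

38

11^1 ≡ 11 (mod 1027)
11^2 ≡ 11^2 = 121 ≡ 121 (mod 1027)
11^4 ≡ 121^2 = 14641 ≡ 263 (mod 1027)
11^8 ≡ 263^2 = 69169 ≡ 360 (mod 1027)
11^16 ≡ 360^2 = 129600 ≡ 198 (mod 1027)
11^32 ≡ 198^2 = 39204 ≡ 178 (mod 1027)
11^64 ≡ 178^2 = 31684 ≡ 874 (mod 1027)
11^128 ≡ 874^2 = 763876 ≡ 815 (mod 1027)
11^256 ≡ 815^2 = 664225 ≡ 783 (mod 1027)
11^512 ≡ 783^2 = 613089 ≡ 997 (mod 1027)
11^1024 ≡ 997^2 = 994009 ≡ 900 (mod 1027)
1026 = 1024 + 2 in binary powers of 2.
So 11^1026 ≡ 900 · 121 ≡ 38 (mod 1027).
Since 38 ≠ 1, base 11 is a Fermat witness: 1027 is composite.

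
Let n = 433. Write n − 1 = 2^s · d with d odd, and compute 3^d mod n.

1

433 − 1 = 432 = 2^4 · 27, so d = 27.
3^1 ≡ 3 (mod 433)
3^2 ≡ 3^2 = 9 ≡ 9 (mod 433)
3^4 ≡ 9^2 = 81 ≡ 81 (mod 433)
3^8 ≡ 81^2 = 6561 ≡ 66 (mod 433)
3^16 ≡ 66^2 = 4356 ≡ 26 (mod 433)
27 = 16 + 8 + 2 + 1 in binary powers of 2.
So 3^27 ≡ 26 · 66 · 9 · 3 ≡ 1 (mod 433).
Since 3^d ≡ 1 (mod 433), base 3 does not prove 433 composite.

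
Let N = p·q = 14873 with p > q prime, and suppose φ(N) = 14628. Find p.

φ(n) = (p−1)(q−1) = n − (p+q) + 1, so p + q = 14873 − 14628 + 1 = 246.
p and q are the roots of t² − 246t + 14873 = 0.
Discriminant: 246² − 4·14873 = 60516 − 59492 = 1024; √1024 = 32.
q = (246 − 32)/2 = 107, p = (246 + 32)/2 = 139.
Check: 107 · 139 = 14873.

139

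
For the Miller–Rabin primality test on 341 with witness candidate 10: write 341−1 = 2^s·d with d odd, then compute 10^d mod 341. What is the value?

98

341 − 1 = 340 = 2^2 · 85, so d = 85.
10^1 ≡ 10 (mod 341)
10^2 ≡ 10^2 = 100 ≡ 100 (mod 341)
10^4 ≡ 100^2 = 10000 ≡ 111 (mod 341)
10^8 ≡ 111^2 = 12321 ≡ 45 (mod 341)
10^16 ≡ 45^2 = 2025 ≡ 320 (mod 341)
10^32 ≡ 320^2 = 102400 ≡ 100 (mod 341)
10^64 ≡ 100^2 = 10000 ≡ 111 (mod 341)
85 = 64 + 16 + 4 + 1 in binary powers of 2.
So 10^85 ≡ 111 · 320 · 111 · 10 ≡ 98 (mod 341).
Squaring chain: 98 → 56; never reaches −1, so base 10 is a Miller–Rabin witness that 341 is composite.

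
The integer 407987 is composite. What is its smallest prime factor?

19

407987 is odd.
Digit sum 35, not divisible by 3.
Ends in 7: not divisible by 5.
7: 407987 = 7·58283 + 6
11: 407987 = 11·37089 + 8
13: 407987 = 13·31383 + 8
17: 407987 = 17·23999 + 4
19: 407987 = 19·21473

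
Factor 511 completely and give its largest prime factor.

511 = 7 · 73
73 is prime.
So 511 = 7 · 73; the largest prime factor is 73.

73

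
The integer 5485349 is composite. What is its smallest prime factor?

5485349 is odd.
Digit sum 38, not divisible by 3.
Ends in 9: not divisible by 5.
7: 5485349 = 7·783621 + 2
11: 5485349 = 11·498668 + 1
13: 5485349 = 13·421949 + 12
17: 5485349 = 17·322667 + 10
19: 5485349 = 19·288702 + 11
23: 5485349 = 23·238493 + 10
29: 5485349 = 29·189149 + 28
31: 5485349 = 31·176946 + 23
37: 5485349 = 37·148252 + 25
41: 5485349 = 41·133789

41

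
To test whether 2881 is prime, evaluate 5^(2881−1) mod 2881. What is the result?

5^1 ≡ 5 (mod 2881)
5^2 ≡ 5^2 = 25 ≡ 25 (mod 2881)
5^4 ≡ 25^2 = 625 ≡ 625 (mod 2881)
5^8 ≡ 625^2 = 390625 ≡ 1690 (mod 2881)
5^16 ≡ 1690^2 = 2856100 ≡ 1029 (mod 2881)
5^32 ≡ 1029^2 = 1058841 ≡ 1514 (mod 2881)
5^64 ≡ 1514^2 = 2292196 ≡ 1801 (mod 2881)
5^128 ≡ 1801^2 = 3243601 ≡ 2476 (mod 2881)
5^256 ≡ 2476^2 = 6130576 ≡ 2689 (mod 2881)
5^512 ≡ 2689^2 = 7230721 ≡ 2292 (mod 2881)
5^1024 ≡ 2292^2 = 5253264 ≡ 1201 (mod 2881)
5^2048 ≡ 1201^2 = 1442401 ≡ 1901 (mod 2881)
2880 = 2048 + 512 + 256 + 64 in binary powers of 2.
So 5^2880 ≡ 1901 · 2292 · 2689 · 1801 ≡ 1466 (mod 2881).
Since 1466 ≠ 1, base 5 is a Fermat witness: 2881 is composite.

1466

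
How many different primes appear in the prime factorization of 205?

205 = 5 · 41
205 = 5 · 41, which has 2 distinct prime factors.

2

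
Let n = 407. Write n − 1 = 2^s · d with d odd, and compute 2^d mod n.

338

407 − 1 = 406 = 2^1 · 203, so d = 203.
2^1 ≡ 2 (mod 407)
2^2 ≡ 2^2 = 4 ≡ 4 (mod 407)
2^4 ≡ 4^2 = 16 ≡ 16 (mod 407)
2^8 ≡ 16^2 = 256 ≡ 256 (mod 407)
2^16 ≡ 256^2 = 65536 ≡ 9 (mod 407)
2^32 ≡ 9^2 = 81 ≡ 81 (mod 407)
2^64 ≡ 81^2 = 6561 ≡ 49 (mod 407)
2^128 ≡ 49^2 = 2401 ≡ 366 (mod 407)
203 = 128 + 64 + 8 + 2 + 1 in binary powers of 2.
So 2^203 ≡ 366 · 49 · 256 · 4 · 2 ≡ 338 (mod 407).
Squaring chain: 338; never reaches −1, so base 2 is a Miller–Rabin witness that 407 is composite.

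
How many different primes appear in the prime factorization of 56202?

5

56202 = 2 · 28101
28101 = 3 · 9367
9367 = 17 · 551
551 = 19 · 29
56202 = 2 · 3 · 17 · 19 · 29, which has 5 distinct prime factors.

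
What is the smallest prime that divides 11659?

11659 is odd.
Digit sum 22, not divisible by 3.
Ends in 9: not divisible by 5.
7: 11659 = 7·1665 + 4
11: 11659 = 11·1059 + 10
13: 11659 = 13·896 + 11
17: 11659 = 17·685 + 14
19: 11659 = 19·613 + 12
23: 11659 = 23·506 + 21
29: 11659 = 29·402 + 1
31: 11659 = 31·376 + 3
37: 11659 = 37·315 + 4
41: 11659 = 41·284 + 15
43: 11659 = 43·271 + 6
47: 11659 = 47·248 + 3
53: 11659 = 53·219 + 52
59: 11659 = 59·197 + 36
61: 11659 = 61·191 + 8
67: 11659 = 67·174 + 1
71: 11659 = 71·164 + 15
73: 11659 = 73·159 + 52
79: 11659 = 79·147 + 46
83: 11659 = 83·140 + 39
89: 11659 = 89·131

89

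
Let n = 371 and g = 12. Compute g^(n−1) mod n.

12^1 ≡ 12 (mod 371)
12^2 ≡ 12^2 = 144 ≡ 144 (mod 371)
12^4 ≡ 144^2 = 20736 ≡ 331 (mod 371)
12^8 ≡ 331^2 = 109561 ≡ 116 (mod 371)
12^16 ≡ 116^2 = 13456 ≡ 100 (mod 371)
12^32 ≡ 100^2 = 10000 ≡ 354 (mod 371)
12^64 ≡ 354^2 = 125316 ≡ 289 (mod 371)
12^128 ≡ 289^2 = 83521 ≡ 46 (mod 371)
12^256 ≡ 46^2 = 2116 ≡ 261 (mod 371)
370 = 256 + 64 + 32 + 16 + 2 in binary powers of 2.
So 12^370 ≡ 261 · 289 · 354 · 100 · 144 ≡ 282 (mod 371).
Since 282 ≠ 1, base 12 is a Fermat witness: 371 is composite.

282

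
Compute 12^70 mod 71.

12^1 ≡ 12 (mod 71)
12^2 ≡ 12^2 = 144 ≡ 2 (mod 71)
12^4 ≡ 2^2 = 4 ≡ 4 (mod 71)
12^8 ≡ 4^2 = 16 ≡ 16 (mod 71)
12^16 ≡ 16^2 = 256 ≡ 43 (mod 71)
12^32 ≡ 43^2 = 1849 ≡ 3 (mod 71)
12^64 ≡ 3^2 = 9 ≡ 9 (mod 71)
70 = 64 + 4 + 2 in binary powers of 2.
So 12^70 ≡ 9 · 4 · 2 ≡ 1 (mod 71).
Since the result is 1, base 12 gives no evidence that 71 is composite.

1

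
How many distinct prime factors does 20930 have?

20930 = 2 · 10465
10465 = 5 · 2093
2093 = 7 · 299
299 = 13 · 23
20930 = 2 · 5 · 7 · 13 · 23, which has 5 distinct prime factors.

5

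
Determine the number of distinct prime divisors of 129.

129 = 3 · 43
129 = 3 · 43, which has 2 distinct prime factors.

2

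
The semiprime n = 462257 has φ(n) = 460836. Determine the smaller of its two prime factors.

φ(n) = (p−1)(q−1) = n − (p+q) + 1, so p + q = 462257 − 460836 + 1 = 1422.
p and q are the roots of t² − 1422t + 462257 = 0.
Discriminant: 1422² − 4·462257 = 2022084 − 1849028 = 173056; √173056 = 416.
q = (1422 − 416)/2 = 503, p = (1422 + 416)/2 = 919.
Check: 503 · 919 = 462257.

503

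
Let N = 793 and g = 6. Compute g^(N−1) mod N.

6^1 ≡ 6 (mod 793)
6^2 ≡ 6^2 = 36 ≡ 36 (mod 793)
6^4 ≡ 36^2 = 1296 ≡ 503 (mod 793)
6^8 ≡ 503^2 = 253009 ≡ 42 (mod 793)
6^16 ≡ 42^2 = 1764 ≡ 178 (mod 793)
6^32 ≡ 178^2 = 31684 ≡ 757 (mod 793)
6^64 ≡ 757^2 = 573049 ≡ 503 (mod 793)
6^128 ≡ 503^2 = 253009 ≡ 42 (mod 793)
6^256 ≡ 42^2 = 1764 ≡ 178 (mod 793)
6^512 ≡ 178^2 = 31684 ≡ 757 (mod 793)
792 = 512 + 256 + 16 + 8 in binary powers of 2.
So 6^792 ≡ 757 · 178 · 178 · 42 ≡ 508 (mod 793).
Since 508 ≠ 1, base 6 is a Fermat witness: 793 is composite.

508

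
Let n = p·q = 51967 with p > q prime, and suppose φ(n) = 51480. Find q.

φ(n) = (p−1)(q−1) = n − (p+q) + 1, so p + q = 51967 − 51480 + 1 = 488.
p and q are the roots of t² − 488t + 51967 = 0.
Discriminant: 488² − 4·51967 = 238144 − 207868 = 30276; √30276 = 174.
q = (488 − 174)/2 = 157, p = (488 + 174)/2 = 331.
Check: 157 · 331 = 51967.

157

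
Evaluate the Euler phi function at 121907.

112000

Factor: 121907 = 17 · 71 · 101.
φ(121907) = (17−1) · (71−1) · (101−1) = 16 · 70 · 100 = 112000.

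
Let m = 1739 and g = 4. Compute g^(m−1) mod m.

4^1 ≡ 4 (mod 1739)
4^2 ≡ 4^2 = 16 ≡ 16 (mod 1739)
4^4 ≡ 16^2 = 256 ≡ 256 (mod 1739)
4^8 ≡ 256^2 = 65536 ≡ 1193 (mod 1739)
4^16 ≡ 1193^2 = 1423249 ≡ 747 (mod 1739)
4^32 ≡ 747^2 = 558009 ≡ 1529 (mod 1739)
4^64 ≡ 1529^2 = 2337841 ≡ 625 (mod 1739)
4^128 ≡ 625^2 = 390625 ≡ 1089 (mod 1739)
4^256 ≡ 1089^2 = 1185921 ≡ 1662 (mod 1739)
4^512 ≡ 1662^2 = 2762244 ≡ 712 (mod 1739)
4^1024 ≡ 712^2 = 506944 ≡ 895 (mod 1739)
1738 = 1024 + 512 + 128 + 64 + 8 + 2 in binary powers of 2.
So 4^1738 ≡ 895 · 712 · 1089 · 625 · 1193 · 16 ≡ 995 (mod 1739).
Since 995 ≠ 1, base 4 is a Fermat witness: 1739 is composite.

995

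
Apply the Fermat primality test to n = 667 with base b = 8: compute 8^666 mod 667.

8^1 ≡ 8 (mod 667)
8^2 ≡ 8^2 = 64 ≡ 64 (mod 667)
8^4 ≡ 64^2 = 4096 ≡ 94 (mod 667)
8^8 ≡ 94^2 = 8836 ≡ 165 (mod 667)
8^16 ≡ 165^2 = 27225 ≡ 545 (mod 667)
8^32 ≡ 545^2 = 297025 ≡ 210 (mod 667)
8^64 ≡ 210^2 = 44100 ≡ 78 (mod 667)
8^128 ≡ 78^2 = 6084 ≡ 81 (mod 667)
8^256 ≡ 81^2 = 6561 ≡ 558 (mod 667)
8^512 ≡ 558^2 = 311364 ≡ 542 (mod 667)
666 = 512 + 128 + 16 + 8 + 2 in binary powers of 2.
So 8^666 ≡ 542 · 81 · 545 · 165 · 64 ≡ 473 (mod 667).
Since 473 ≠ 1, base 8 is a Fermat witness: 667 is composite.

473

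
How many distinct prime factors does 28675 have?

28675 = 5^2 · 1147
1147 = 31 · 37
28675 = 5^2 · 31 · 37, which has 3 distinct prime factors.

3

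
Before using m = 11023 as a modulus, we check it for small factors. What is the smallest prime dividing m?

11023 is odd.
Digit sum 7, not divisible by 3.
Ends in 3: not divisible by 5.
7: 11023 = 7·1574 + 5
11: 11023 = 11·1002 + 1
13: 11023 = 13·847 + 12
17: 11023 = 17·648 + 7
19: 11023 = 19·580 + 3
23: 11023 = 23·479 + 6
29: 11023 = 29·380 + 3
31: 11023 = 31·355 + 18
37: 11023 = 37·297 + 34
41: 11023 = 41·268 + 35
43: 11023 = 43·256 + 15
47: 11023 = 47·234 + 25
53: 11023 = 53·207 + 52
59: 11023 = 59·186 + 49
61: 11023 = 61·180 + 43
67: 11023 = 67·164 + 35
71: 11023 = 71·155 + 18
73: 11023 = 73·151

73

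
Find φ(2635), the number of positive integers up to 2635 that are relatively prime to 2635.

Factor: 2635 = 5 · 17 · 31.
φ(2635) = (5−1) · (17−1) · (31−1) = 4 · 16 · 30 = 1920.

1920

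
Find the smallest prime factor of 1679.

1679 is odd.
Digit sum 23, not divisible by 3.
Ends in 9: not divisible by 5.
7: 1679 = 7·239 + 6
11: 1679 = 11·152 + 7
13: 1679 = 13·129 + 2
17: 1679 = 17·98 + 13
19: 1679 = 19·88 + 7
23: 1679 = 23·73

23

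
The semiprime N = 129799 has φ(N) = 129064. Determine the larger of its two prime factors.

φ(n) = (p−1)(q−1) = n − (p+q) + 1, so p + q = 129799 − 129064 + 1 = 736.
p and q are the roots of t² − 736t + 129799 = 0.
Discriminant: 736² − 4·129799 = 541696 − 519196 = 22500; √22500 = 150.
q = (736 − 150)/2 = 293, p = (736 + 150)/2 = 443.
Check: 293 · 443 = 129799.

443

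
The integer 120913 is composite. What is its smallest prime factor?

13

120913 is odd.
Digit sum 16, not divisible by 3.
Ends in 3: not divisible by 5.
7: 120913 = 7·17273 + 2
11: 120913 = 11·10992 + 1
13: 120913 = 13·9301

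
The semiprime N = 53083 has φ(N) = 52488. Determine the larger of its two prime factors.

φ(n) = (p−1)(q−1) = n − (p+q) + 1, so p + q = 53083 − 52488 + 1 = 596.
p and q are the roots of t² − 596t + 53083 = 0.
Discriminant: 596² − 4·53083 = 355216 − 212332 = 142884; √142884 = 378.
q = (596 − 378)/2 = 109, p = (596 + 378)/2 = 487.
Check: 109 · 487 = 53083.

487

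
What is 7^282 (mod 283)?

1

7^1 ≡ 7 (mod 283)
7^2 ≡ 7^2 = 49 ≡ 49 (mod 283)
7^4 ≡ 49^2 = 2401 ≡ 137 (mod 283)
7^8 ≡ 137^2 = 18769 ≡ 91 (mod 283)
7^16 ≡ 91^2 = 8281 ≡ 74 (mod 283)
7^32 ≡ 74^2 = 5476 ≡ 99 (mod 283)
7^64 ≡ 99^2 = 9801 ≡ 179 (mod 283)
7^128 ≡ 179^2 = 32041 ≡ 62 (mod 283)
7^256 ≡ 62^2 = 3844 ≡ 165 (mod 283)
282 = 256 + 16 + 8 + 2 in binary powers of 2.
So 7^282 ≡ 165 · 74 · 91 · 49 ≡ 1 (mod 283).
Since the result is 1, base 7 gives no evidence that 283 is composite.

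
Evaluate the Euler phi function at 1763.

1680

Factor: 1763 = 41 · 43.
φ(1763) = (41−1) · (43−1) = 40 · 42 = 1680.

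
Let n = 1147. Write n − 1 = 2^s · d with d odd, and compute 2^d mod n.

1147 − 1 = 1146 = 2^1 · 573, so d = 573.
2^1 ≡ 2 (mod 1147)
2^2 ≡ 2^2 = 4 ≡ 4 (mod 1147)
2^4 ≡ 4^2 = 16 ≡ 16 (mod 1147)
2^8 ≡ 16^2 = 256 ≡ 256 (mod 1147)
2^16 ≡ 256^2 = 65536 ≡ 157 (mod 1147)
2^32 ≡ 157^2 = 24649 ≡ 562 (mod 1147)
2^64 ≡ 562^2 = 315844 ≡ 419 (mod 1147)
2^128 ≡ 419^2 = 175561 ≡ 70 (mod 1147)
2^256 ≡ 70^2 = 4900 ≡ 312 (mod 1147)
2^512 ≡ 312^2 = 97344 ≡ 996 (mod 1147)
573 = 512 + 32 + 16 + 8 + 4 + 1 in binary powers of 2.
So 2^573 ≡ 996 · 562 · 157 · 256 · 16 · 2 ≡ 1124 (mod 1147).
Squaring chain: 1124; never reaches −1, so base 2 is a Miller–Rabin witness that 1147 is composite.

1124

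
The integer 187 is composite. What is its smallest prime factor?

187 is odd.
Digit sum 16, not divisible by 3.
Ends in 7: not divisible by 5.
7: 187 = 7·26 + 5
11: 187 = 11·17

11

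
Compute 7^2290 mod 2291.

1747

7^1 ≡ 7 (mod 2291)
7^2 ≡ 7^2 = 49 ≡ 49 (mod 2291)
7^4 ≡ 49^2 = 2401 ≡ 110 (mod 2291)
7^8 ≡ 110^2 = 12100 ≡ 645 (mod 2291)
7^16 ≡ 645^2 = 416025 ≡ 1354 (mod 2291)
7^32 ≡ 1354^2 = 1833316 ≡ 516 (mod 2291)
7^64 ≡ 516^2 = 266256 ≡ 500 (mod 2291)
7^128 ≡ 500^2 = 250000 ≡ 281 (mod 2291)
7^256 ≡ 281^2 = 78961 ≡ 1067 (mod 2291)
7^512 ≡ 1067^2 = 1138489 ≡ 2153 (mod 2291)
7^1024 ≡ 2153^2 = 4635409 ≡ 716 (mod 2291)
7^2048 ≡ 716^2 = 512656 ≡ 1763 (mod 2291)
2290 = 2048 + 128 + 64 + 32 + 16 + 2 in binary powers of 2.
So 7^2290 ≡ 1763 · 281 · 500 · 516 · 1354 · 49 ≡ 1747 (mod 2291).
Since 1747 ≠ 1, base 7 is a Fermat witness: 2291 is composite.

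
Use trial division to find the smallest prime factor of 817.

19

817 is odd.
Digit sum 16, not divisible by 3.
Ends in 7: not divisible by 5.
7: 817 = 7·116 + 5
11: 817 = 11·74 + 3
13: 817 = 13·62 + 11
17: 817 = 17·48 + 1
19: 817 = 19·43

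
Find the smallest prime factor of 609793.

41

609793 is odd.
Digit sum 34, not divisible by 3.
Ends in 3: not divisible by 5.
7: 609793 = 7·87113 + 2
11: 609793 = 11·55435 + 8
13: 609793 = 13·46907 + 2
17: 609793 = 17·35870 + 3
19: 609793 = 19·32094 + 7
23: 609793 = 23·26512 + 17
29: 609793 = 29·21027 + 10
31: 609793 = 31·19670 + 23
37: 609793 = 37·16480 + 33
41: 609793 = 41·14873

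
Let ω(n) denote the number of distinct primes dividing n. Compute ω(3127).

3127 = 53 · 59
3127 = 53 · 59, which has 2 distinct prime factors.

2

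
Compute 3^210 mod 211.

1

3^1 ≡ 3 (mod 211)
3^2 ≡ 3^2 = 9 ≡ 9 (mod 211)
3^4 ≡ 9^2 = 81 ≡ 81 (mod 211)
3^8 ≡ 81^2 = 6561 ≡ 20 (mod 211)
3^16 ≡ 20^2 = 400 ≡ 189 (mod 211)
3^32 ≡ 189^2 = 35721 ≡ 62 (mod 211)
3^64 ≡ 62^2 = 3844 ≡ 46 (mod 211)
3^128 ≡ 46^2 = 2116 ≡ 6 (mod 211)
210 = 128 + 64 + 16 + 2 in binary powers of 2.
So 3^210 ≡ 6 · 46 · 189 · 9 ≡ 1 (mod 211).
Since the result is 1, base 3 gives no evidence that 211 is composite.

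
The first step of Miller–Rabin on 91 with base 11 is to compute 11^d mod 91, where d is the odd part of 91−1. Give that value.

91 − 1 = 90 = 2^1 · 45, so d = 45.
11^1 ≡ 11 (mod 91)
11^2 ≡ 11^2 = 121 ≡ 30 (mod 91)
11^4 ≡ 30^2 = 900 ≡ 81 (mod 91)
11^8 ≡ 81^2 = 6561 ≡ 9 (mod 91)
11^16 ≡ 9^2 = 81 ≡ 81 (mod 91)
11^32 ≡ 81^2 = 6561 ≡ 9 (mod 91)
45 = 32 + 8 + 4 + 1 in binary powers of 2.
So 11^45 ≡ 9 · 9 · 81 · 11 ≡ 8 (mod 91).
Squaring chain: 8; never reaches −1, so base 11 is a Miller–Rabin witness that 91 is composite.

8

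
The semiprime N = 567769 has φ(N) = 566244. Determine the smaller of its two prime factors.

643

φ(n) = (p−1)(q−1) = n − (p+q) + 1, so p + q = 567769 − 566244 + 1 = 1526.
p and q are the roots of t² − 1526t + 567769 = 0.
Discriminant: 1526² − 4·567769 = 2328676 − 2271076 = 57600; √57600 = 240.
q = (1526 − 240)/2 = 643, p = (1526 + 240)/2 = 883.
Check: 643 · 883 = 567769.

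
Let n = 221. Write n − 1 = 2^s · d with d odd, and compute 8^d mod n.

83

221 − 1 = 220 = 2^2 · 55, so d = 55.
8^1 ≡ 8 (mod 221)
8^2 ≡ 8^2 = 64 ≡ 64 (mod 221)
8^4 ≡ 64^2 = 4096 ≡ 118 (mod 221)
8^8 ≡ 118^2 = 13924 ≡ 1 (mod 221)
8^16 ≡ 1^2 = 1 ≡ 1 (mod 221)
8^32 ≡ 1^2 = 1 ≡ 1 (mod 221)
55 = 32 + 16 + 4 + 2 + 1 in binary powers of 2.
So 8^55 ≡ 1 · 1 · 118 · 64 · 8 ≡ 83 (mod 221).
Squaring chain: 83 → 38; never reaches −1, so base 8 is a Miller–Rabin witness that 221 is composite.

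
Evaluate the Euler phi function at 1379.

1176

Factor: 1379 = 7 · 197.
φ(1379) = (7−1) · (197−1) = 6 · 196 = 1176.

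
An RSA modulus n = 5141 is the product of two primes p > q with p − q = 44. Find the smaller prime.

53

Since p = q + 44, we have 5141 = q(q + 44), so q² + 44q − 5141 = 0.
Discriminant: 44² + 4·5141 = 1936 + 20564 = 22500; √22500 = 150.
q = (−44 + 150)/2 = 53, and p = q + 44 = 97.
Check: 53 · 97 = 5141.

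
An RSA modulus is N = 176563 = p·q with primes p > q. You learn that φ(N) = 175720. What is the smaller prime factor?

383

φ(n) = (p−1)(q−1) = n − (p+q) + 1, so p + q = 176563 − 175720 + 1 = 844.
p and q are the roots of t² − 844t + 176563 = 0.
Discriminant: 844² − 4·176563 = 712336 − 706252 = 6084; √6084 = 78.
q = (844 − 78)/2 = 383, p = (844 + 78)/2 = 461.
Check: 383 · 461 = 176563.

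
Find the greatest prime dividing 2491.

53

2491 = 47 · 53
53 is prime.
So 2491 = 47 · 53; the largest prime factor is 53.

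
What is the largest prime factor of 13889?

43

13889 = 17 · 817
817 = 19 · 43
43 is prime.
So 13889 = 17 · 19 · 43; the largest prime factor is 43.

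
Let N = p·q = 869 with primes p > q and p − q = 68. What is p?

Since p = q + 68, we have 869 = q(q + 68), so q² + 68q − 869 = 0.
Discriminant: 68² + 4·869 = 4624 + 3476 = 8100; √8100 = 90.
q = (−68 + 90)/2 = 11, and p = q + 68 = 79.
Check: 11 · 79 = 869.

79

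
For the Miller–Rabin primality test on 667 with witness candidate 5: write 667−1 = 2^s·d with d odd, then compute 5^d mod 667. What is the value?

332

667 − 1 = 666 = 2^1 · 333, so d = 333.
5^1 ≡ 5 (mod 667)
5^2 ≡ 5^2 = 25 ≡ 25 (mod 667)
5^4 ≡ 25^2 = 625 ≡ 625 (mod 667)
5^8 ≡ 625^2 = 390625 ≡ 430 (mod 667)
5^16 ≡ 430^2 = 184900 ≡ 141 (mod 667)
5^32 ≡ 141^2 = 19881 ≡ 538 (mod 667)
5^64 ≡ 538^2 = 289444 ≡ 633 (mod 667)
5^128 ≡ 633^2 = 400689 ≡ 489 (mod 667)
5^256 ≡ 489^2 = 239121 ≡ 335 (mod 667)
333 = 256 + 64 + 8 + 4 + 1 in binary powers of 2.
So 5^333 ≡ 335 · 633 · 430 · 625 · 5 ≡ 332 (mod 667).
Squaring chain: 332; never reaches −1, so base 5 is a Miller–Rabin witness that 667 is composite.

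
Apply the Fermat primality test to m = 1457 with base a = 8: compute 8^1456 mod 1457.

8^1 ≡ 8 (mod 1457)
8^2 ≡ 8^2 = 64 ≡ 64 (mod 1457)
8^4 ≡ 64^2 = 4096 ≡ 1182 (mod 1457)
8^8 ≡ 1182^2 = 1397124 ≡ 1318 (mod 1457)
8^16 ≡ 1318^2 = 1737124 ≡ 380 (mod 1457)
8^32 ≡ 380^2 = 144400 ≡ 157 (mod 1457)
8^64 ≡ 157^2 = 24649 ≡ 1337 (mod 1457)
8^128 ≡ 1337^2 = 1787569 ≡ 1287 (mod 1457)
8^256 ≡ 1287^2 = 1656369 ≡ 1217 (mod 1457)
8^512 ≡ 1217^2 = 1481089 ≡ 777 (mod 1457)
8^1024 ≡ 777^2 = 603729 ≡ 531 (mod 1457)
1456 = 1024 + 256 + 128 + 32 + 16 in binary powers of 2.
So 8^1456 ≡ 531 · 1217 · 1287 · 157 · 380 ≡ 1093 (mod 1457).
Since 1093 ≠ 1, base 8 is a Fermat witness: 1457 is composite.

1093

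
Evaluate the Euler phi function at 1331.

Factor: 1331 = 11^3.
φ(1331) = 11^2·(11−1) = 1210.

1210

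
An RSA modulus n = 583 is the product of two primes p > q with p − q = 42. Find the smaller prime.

Since p = q + 42, we have 583 = q(q + 42), so q² + 42q − 583 = 0.
Discriminant: 42² + 4·583 = 1764 + 2332 = 4096; √4096 = 64.
q = (−42 + 64)/2 = 11, and p = q + 42 = 53.
Check: 11 · 53 = 583.

11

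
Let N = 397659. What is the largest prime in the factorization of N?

61

397659 = 3 · 132553
132553 = 41 · 3233
3233 = 53 · 61
61 is prime.
So 397659 = 3 · 41 · 53 · 61; the largest prime factor is 61.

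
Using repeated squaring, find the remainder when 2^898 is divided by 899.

845

2^1 ≡ 2 (mod 899)
2^2 ≡ 2^2 = 4 ≡ 4 (mod 899)
2^4 ≡ 4^2 = 16 ≡ 16 (mod 899)
2^8 ≡ 16^2 = 256 ≡ 256 (mod 899)
2^16 ≡ 256^2 = 65536 ≡ 808 (mod 899)
2^32 ≡ 808^2 = 652864 ≡ 190 (mod 899)
2^64 ≡ 190^2 = 36100 ≡ 140 (mod 899)
2^128 ≡ 140^2 = 19600 ≡ 721 (mod 899)
2^256 ≡ 721^2 = 519841 ≡ 219 (mod 899)
2^512 ≡ 219^2 = 47961 ≡ 314 (mod 899)
898 = 512 + 256 + 128 + 2 in binary powers of 2.
So 2^898 ≡ 314 · 219 · 721 · 4 ≡ 845 (mod 899).
Since 845 ≠ 1, base 2 is a Fermat witness: 899 is composite.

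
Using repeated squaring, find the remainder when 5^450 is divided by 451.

122

5^1 ≡ 5 (mod 451)
5^2 ≡ 5^2 = 25 ≡ 25 (mod 451)
5^4 ≡ 25^2 = 625 ≡ 174 (mod 451)
5^8 ≡ 174^2 = 30276 ≡ 59 (mod 451)
5^16 ≡ 59^2 = 3481 ≡ 324 (mod 451)
5^32 ≡ 324^2 = 104976 ≡ 344 (mod 451)
5^64 ≡ 344^2 = 118336 ≡ 174 (mod 451)
5^128 ≡ 174^2 = 30276 ≡ 59 (mod 451)
5^256 ≡ 59^2 = 3481 ≡ 324 (mod 451)
450 = 256 + 128 + 64 + 2 in binary powers of 2.
So 5^450 ≡ 324 · 59 · 174 · 25 ≡ 122 (mod 451).
Since 122 ≠ 1, base 5 is a Fermat witness: 451 is composite.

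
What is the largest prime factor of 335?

335 = 5 · 67
67 is prime.
So 335 = 5 · 67; the largest prime factor is 67.

67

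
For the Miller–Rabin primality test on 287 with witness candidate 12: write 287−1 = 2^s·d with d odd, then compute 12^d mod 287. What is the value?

287 − 1 = 286 = 2^1 · 143, so d = 143.
12^1 ≡ 12 (mod 287)
12^2 ≡ 12^2 = 144 ≡ 144 (mod 287)
12^4 ≡ 144^2 = 20736 ≡ 72 (mod 287)
12^8 ≡ 72^2 = 5184 ≡ 18 (mod 287)
12^16 ≡ 18^2 = 324 ≡ 37 (mod 287)
12^32 ≡ 37^2 = 1369 ≡ 221 (mod 287)
12^64 ≡ 221^2 = 48841 ≡ 51 (mod 287)
12^128 ≡ 51^2 = 2601 ≡ 18 (mod 287)
143 = 128 + 8 + 4 + 2 + 1 in binary powers of 2.
So 12^143 ≡ 18 · 18 · 72 · 144 · 12 ≡ 199 (mod 287).
Squaring chain: 199; never reaches −1, so base 12 is a Miller–Rabin witness that 287 is composite.

199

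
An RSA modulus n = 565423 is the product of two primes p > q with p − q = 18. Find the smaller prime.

743

Since p = q + 18, we have 565423 = q(q + 18), so q² + 18q − 565423 = 0.
Discriminant: 18² + 4·565423 = 324 + 2261692 = 2262016; √2262016 = 1504.
q = (−18 + 1504)/2 = 743, and p = q + 18 = 761.
Check: 743 · 761 = 565423.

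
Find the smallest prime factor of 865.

865 is odd.
Digit sum 19, not divisible by 3.
Ends in 5: divisible by 5.

5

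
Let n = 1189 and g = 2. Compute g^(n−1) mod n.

297

2^1 ≡ 2 (mod 1189)
2^2 ≡ 2^2 = 4 ≡ 4 (mod 1189)
2^4 ≡ 4^2 = 16 ≡ 16 (mod 1189)
2^8 ≡ 16^2 = 256 ≡ 256 (mod 1189)
2^16 ≡ 256^2 = 65536 ≡ 141 (mod 1189)
2^32 ≡ 141^2 = 19881 ≡ 857 (mod 1189)
2^64 ≡ 857^2 = 734449 ≡ 836 (mod 1189)
2^128 ≡ 836^2 = 698896 ≡ 953 (mod 1189)
2^256 ≡ 953^2 = 908209 ≡ 1002 (mod 1189)
2^512 ≡ 1002^2 = 1004004 ≡ 488 (mod 1189)
2^1024 ≡ 488^2 = 238144 ≡ 344 (mod 1189)
1188 = 1024 + 128 + 32 + 4 in binary powers of 2.
So 2^1188 ≡ 344 · 953 · 857 · 16 ≡ 297 (mod 1189).
Since 297 ≠ 1, base 2 is a Fermat witness: 1189 is composite.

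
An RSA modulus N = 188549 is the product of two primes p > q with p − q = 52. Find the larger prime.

461

Since p = q + 52, we have 188549 = q(q + 52), so q² + 52q − 188549 = 0.
Discriminant: 52² + 4·188549 = 2704 + 754196 = 756900; √756900 = 870.
q = (−52 + 870)/2 = 409, and p = q + 52 = 461.
Check: 409 · 461 = 188549.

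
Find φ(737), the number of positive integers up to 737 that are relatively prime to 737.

660

Factor: 737 = 11 · 67.
φ(737) = (11−1) · (67−1) = 10 · 66 = 660.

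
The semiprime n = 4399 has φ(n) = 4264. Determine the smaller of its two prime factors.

53

φ(n) = (p−1)(q−1) = n − (p+q) + 1, so p + q = 4399 − 4264 + 1 = 136.
p and q are the roots of t² − 136t + 4399 = 0.
Discriminant: 136² − 4·4399 = 18496 − 17596 = 900; √900 = 30.
q = (136 − 30)/2 = 53, p = (136 + 30)/2 = 83.
Check: 53 · 83 = 4399.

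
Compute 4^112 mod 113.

4^1 ≡ 4 (mod 113)
4^2 ≡ 4^2 = 16 ≡ 16 (mod 113)
4^4 ≡ 16^2 = 256 ≡ 30 (mod 113)
4^8 ≡ 30^2 = 900 ≡ 109 (mod 113)
4^16 ≡ 109^2 = 11881 ≡ 16 (mod 113)
4^32 ≡ 16^2 = 256 ≡ 30 (mod 113)
4^64 ≡ 30^2 = 900 ≡ 109 (mod 113)
112 = 64 + 32 + 16 in binary powers of 2.
So 4^112 ≡ 109 · 30 · 16 ≡ 1 (mod 113).
Since the result is 1, base 4 gives no evidence that 113 is composite.

1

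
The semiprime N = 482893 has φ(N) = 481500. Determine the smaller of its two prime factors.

φ(n) = (p−1)(q−1) = n − (p+q) + 1, so p + q = 482893 − 481500 + 1 = 1394.
p and q are the roots of t² − 1394t + 482893 = 0.
Discriminant: 1394² − 4·482893 = 1943236 − 1931572 = 11664; √11664 = 108.
q = (1394 − 108)/2 = 643, p = (1394 + 108)/2 = 751.
Check: 643 · 751 = 482893.

643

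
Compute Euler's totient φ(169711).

Factor: 169711 = 17 · 67 · 149.
φ(169711) = (17−1) · (67−1) · (149−1) = 16 · 66 · 148 = 156288.

156288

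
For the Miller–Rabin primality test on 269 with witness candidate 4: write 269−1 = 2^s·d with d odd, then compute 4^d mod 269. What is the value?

269 − 1 = 268 = 2^2 · 67, so d = 67.
4^1 ≡ 4 (mod 269)
4^2 ≡ 4^2 = 16 ≡ 16 (mod 269)
4^4 ≡ 16^2 = 256 ≡ 256 (mod 269)
4^8 ≡ 256^2 = 65536 ≡ 169 (mod 269)
4^16 ≡ 169^2 = 28561 ≡ 47 (mod 269)
4^32 ≡ 47^2 = 2209 ≡ 57 (mod 269)
4^64 ≡ 57^2 = 3249 ≡ 21 (mod 269)
67 = 64 + 2 + 1 in binary powers of 2.
So 4^67 ≡ 21 · 16 · 4 ≡ 268 (mod 269).
Since 4^d ≡ 268 (mod 269), base 4 does not prove 269 composite.

268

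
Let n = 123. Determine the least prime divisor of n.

123 is odd.
Digit sum 6, divisible by 3.

3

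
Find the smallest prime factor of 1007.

1007 is odd.
Digit sum 8, not divisible by 3.
Ends in 7: not divisible by 5.
7: 1007 = 7·143 + 6
11: 1007 = 11·91 + 6
13: 1007 = 13·77 + 6
17: 1007 = 17·59 + 4
19: 1007 = 19·53

19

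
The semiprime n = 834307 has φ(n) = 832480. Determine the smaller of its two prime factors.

φ(n) = (p−1)(q−1) = n − (p+q) + 1, so p + q = 834307 − 832480 + 1 = 1828.
p and q are the roots of t² − 1828t + 834307 = 0.
Discriminant: 1828² − 4·834307 = 3341584 − 3337228 = 4356; √4356 = 66.
q = (1828 − 66)/2 = 881, p = (1828 + 66)/2 = 947.
Check: 881 · 947 = 834307.

881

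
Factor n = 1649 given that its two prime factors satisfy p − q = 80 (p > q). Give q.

17

Since p = q + 80, we have 1649 = q(q + 80), so q² + 80q − 1649 = 0.
Discriminant: 80² + 4·1649 = 6400 + 6596 = 12996; √12996 = 114.
q = (−80 + 114)/2 = 17, and p = q + 80 = 97.
Check: 17 · 97 = 1649.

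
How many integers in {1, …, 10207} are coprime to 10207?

9976

Factor: 10207 = 59 · 173.
φ(10207) = (59−1) · (173−1) = 58 · 172 = 9976.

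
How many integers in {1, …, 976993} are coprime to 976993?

Factor: 976993 = 79 · 83 · 149.
φ(976993) = (79−1) · (83−1) · (149−1) = 78 · 82 · 148 = 946608.

946608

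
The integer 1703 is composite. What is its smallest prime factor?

13

1703 is odd.
Digit sum 11, not divisible by 3.
Ends in 3: not divisible by 5.
7: 1703 = 7·243 + 2
11: 1703 = 11·154 + 9
13: 1703 = 13·131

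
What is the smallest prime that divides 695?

695 is odd.
Digit sum 20, not divisible by 3.
Ends in 5: divisible by 5.

5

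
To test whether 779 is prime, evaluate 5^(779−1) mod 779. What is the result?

5^1 ≡ 5 (mod 779)
5^2 ≡ 5^2 = 25 ≡ 25 (mod 779)
5^4 ≡ 25^2 = 625 ≡ 625 (mod 779)
5^8 ≡ 625^2 = 390625 ≡ 346 (mod 779)
5^16 ≡ 346^2 = 119716 ≡ 529 (mod 779)
5^32 ≡ 529^2 = 279841 ≡ 180 (mod 779)
5^64 ≡ 180^2 = 32400 ≡ 461 (mod 779)
5^128 ≡ 461^2 = 212521 ≡ 633 (mod 779)
5^256 ≡ 633^2 = 400689 ≡ 283 (mod 779)
5^512 ≡ 283^2 = 80089 ≡ 631 (mod 779)
778 = 512 + 256 + 8 + 2 in binary powers of 2.
So 5^778 ≡ 631 · 283 · 346 · 25 ≡ 720 (mod 779).
Since 720 ≠ 1, base 5 is a Fermat witness: 779 is composite.

720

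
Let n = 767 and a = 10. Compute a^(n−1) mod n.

10^1 ≡ 10 (mod 767)
10^2 ≡ 10^2 = 100 ≡ 100 (mod 767)
10^4 ≡ 100^2 = 10000 ≡ 29 (mod 767)
10^8 ≡ 29^2 = 841 ≡ 74 (mod 767)
10^16 ≡ 74^2 = 5476 ≡ 107 (mod 767)
10^32 ≡ 107^2 = 11449 ≡ 711 (mod 767)
10^64 ≡ 711^2 = 505521 ≡ 68 (mod 767)
10^128 ≡ 68^2 = 4624 ≡ 22 (mod 767)
10^256 ≡ 22^2 = 484 ≡ 484 (mod 767)
10^512 ≡ 484^2 = 234256 ≡ 321 (mod 767)
766 = 512 + 128 + 64 + 32 + 16 + 8 + 4 + 2 in binary powers of 2.
So 10^766 ≡ 321 · 22 · 68 · 711 · 107 · 74 · 29 · 100 ≡ 81 (mod 767).
Since 81 ≠ 1, base 10 is a Fermat witness: 767 is composite.

81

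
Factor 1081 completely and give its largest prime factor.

1081 = 23 · 47
47 is prime.
So 1081 = 23 · 47; the largest prime factor is 47.

47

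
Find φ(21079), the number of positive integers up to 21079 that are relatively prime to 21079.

20776

Factor: 21079 = 107 · 197.
φ(21079) = (107−1) · (197−1) = 106 · 196 = 20776.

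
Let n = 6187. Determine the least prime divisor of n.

23

6187 is odd.
Digit sum 22, not divisible by 3.
Ends in 7: not divisible by 5.
7: 6187 = 7·883 + 6
11: 6187 = 11·562 + 5
13: 6187 = 13·475 + 12
17: 6187 = 17·363 + 16
19: 6187 = 19·325 + 12
23: 6187 = 23·269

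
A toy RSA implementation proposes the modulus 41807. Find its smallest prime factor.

97

41807 is odd.
Digit sum 20, not divisible by 3.
Ends in 7: not divisible by 5.
7: 41807 = 7·5972 + 3
11: 41807 = 11·3800 + 7
13: 41807 = 13·3215 + 12
17: 41807 = 17·2459 + 4
19: 41807 = 19·2200 + 7
23: 41807 = 23·1817 + 16
29: 41807 = 29·1441 + 18
31: 41807 = 31·1348 + 19
37: 41807 = 37·1129 + 34
41: 41807 = 41·1019 + 28
43: 41807 = 43·972 + 11
47: 41807 = 47·889 + 24
53: 41807 = 53·788 + 43
59: 41807 = 59·708 + 35
61: 41807 = 61·685 + 22
67: 41807 = 67·623 + 66
71: 41807 = 71·588 + 59
73: 41807 = 73·572 + 51
79: 41807 = 79·529 + 16
83: 41807 = 83·503 + 58
89: 41807 = 89·469 + 66
97: 41807 = 97·431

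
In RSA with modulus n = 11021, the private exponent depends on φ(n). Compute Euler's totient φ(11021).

10812

Factor: 11021 = 103 · 107.
φ(11021) = (103−1) · (107−1) = 102 · 106 = 10812.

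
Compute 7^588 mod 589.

343

7^1 ≡ 7 (mod 589)
7^2 ≡ 7^2 = 49 ≡ 49 (mod 589)
7^4 ≡ 49^2 = 2401 ≡ 45 (mod 589)
7^8 ≡ 45^2 = 2025 ≡ 258 (mod 589)
7^16 ≡ 258^2 = 66564 ≡ 7 (mod 589)
7^32 ≡ 7^2 = 49 ≡ 49 (mod 589)
7^64 ≡ 49^2 = 2401 ≡ 45 (mod 589)
7^128 ≡ 45^2 = 2025 ≡ 258 (mod 589)
7^256 ≡ 258^2 = 66564 ≡ 7 (mod 589)
7^512 ≡ 7^2 = 49 ≡ 49 (mod 589)
588 = 512 + 64 + 8 + 4 in binary powers of 2.
So 7^588 ≡ 49 · 45 · 258 · 45 ≡ 343 (mod 589).
Since 343 ≠ 1, base 7 is a Fermat witness: 589 is composite.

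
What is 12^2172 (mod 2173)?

148

12^1 ≡ 12 (mod 2173)
12^2 ≡ 12^2 = 144 ≡ 144 (mod 2173)
12^4 ≡ 144^2 = 20736 ≡ 1179 (mod 2173)
12^8 ≡ 1179^2 = 1390041 ≡ 1494 (mod 2173)
12^16 ≡ 1494^2 = 2232036 ≡ 365 (mod 2173)
12^32 ≡ 365^2 = 133225 ≡ 672 (mod 2173)
12^64 ≡ 672^2 = 451584 ≡ 1773 (mod 2173)
12^128 ≡ 1773^2 = 3143529 ≡ 1371 (mod 2173)
12^256 ≡ 1371^2 = 1879641 ≡ 2169 (mod 2173)
12^512 ≡ 2169^2 = 4704561 ≡ 16 (mod 2173)
12^1024 ≡ 16^2 = 256 ≡ 256 (mod 2173)
12^2048 ≡ 256^2 = 65536 ≡ 346 (mod 2173)
2172 = 2048 + 64 + 32 + 16 + 8 + 4 in binary powers of 2.
So 12^2172 ≡ 346 · 1773 · 672 · 365 · 1494 · 1179 ≡ 148 (mod 2173).
Since 148 ≠ 1, base 12 is a Fermat witness: 2173 is composite.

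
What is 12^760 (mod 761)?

12^1 ≡ 12 (mod 761)
12^2 ≡ 12^2 = 144 ≡ 144 (mod 761)
12^4 ≡ 144^2 = 20736 ≡ 189 (mod 761)
12^8 ≡ 189^2 = 35721 ≡ 715 (mod 761)
12^16 ≡ 715^2 = 511225 ≡ 594 (mod 761)
12^32 ≡ 594^2 = 352836 ≡ 493 (mod 761)
12^64 ≡ 493^2 = 243049 ≡ 290 (mod 761)
12^128 ≡ 290^2 = 84100 ≡ 390 (mod 761)
12^256 ≡ 390^2 = 152100 ≡ 661 (mod 761)
12^512 ≡ 661^2 = 436921 ≡ 107 (mod 761)
760 = 512 + 128 + 64 + 32 + 16 + 8 in binary powers of 2.
So 12^760 ≡ 107 · 390 · 290 · 493 · 594 · 715 ≡ 1 (mod 761).
Since the result is 1, base 12 gives no evidence that 761 is composite.

1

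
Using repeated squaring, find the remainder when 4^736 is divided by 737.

4^1 ≡ 4 (mod 737)
4^2 ≡ 4^2 = 16 ≡ 16 (mod 737)
4^4 ≡ 16^2 = 256 ≡ 256 (mod 737)
4^8 ≡ 256^2 = 65536 ≡ 680 (mod 737)
4^16 ≡ 680^2 = 462400 ≡ 301 (mod 737)
4^32 ≡ 301^2 = 90601 ≡ 687 (mod 737)
4^64 ≡ 687^2 = 471969 ≡ 289 (mod 737)
4^128 ≡ 289^2 = 83521 ≡ 240 (mod 737)
4^256 ≡ 240^2 = 57600 ≡ 114 (mod 737)
4^512 ≡ 114^2 = 12996 ≡ 467 (mod 737)
736 = 512 + 128 + 64 + 32 in binary powers of 2.
So 4^736 ≡ 467 · 240 · 289 · 687 ≡ 26 (mod 737).
Since 26 ≠ 1, base 4 is a Fermat witness: 737 is composite.

26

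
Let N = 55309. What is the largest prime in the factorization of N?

71

55309 = 19 · 2911
2911 = 41 · 71
71 is prime.
So 55309 = 19 · 41 · 71; the largest prime factor is 71.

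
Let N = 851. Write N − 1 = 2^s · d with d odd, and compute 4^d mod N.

169

851 − 1 = 850 = 2^1 · 425, so d = 425.
4^1 ≡ 4 (mod 851)
4^2 ≡ 4^2 = 16 ≡ 16 (mod 851)
4^4 ≡ 16^2 = 256 ≡ 256 (mod 851)
4^8 ≡ 256^2 = 65536 ≡ 9 (mod 851)
4^16 ≡ 9^2 = 81 ≡ 81 (mod 851)
4^32 ≡ 81^2 = 6561 ≡ 604 (mod 851)
4^64 ≡ 604^2 = 364816 ≡ 588 (mod 851)
4^128 ≡ 588^2 = 345744 ≡ 238 (mod 851)
4^256 ≡ 238^2 = 56644 ≡ 478 (mod 851)
425 = 256 + 128 + 32 + 8 + 1 in binary powers of 2.
So 4^425 ≡ 478 · 238 · 604 · 9 · 4 ≡ 169 (mod 851).
Squaring chain: 169; never reaches −1, so base 4 is a Miller–Rabin witness that 851 is composite.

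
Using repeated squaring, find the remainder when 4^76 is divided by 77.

4^1 ≡ 4 (mod 77)
4^2 ≡ 4^2 = 16 ≡ 16 (mod 77)
4^4 ≡ 16^2 = 256 ≡ 25 (mod 77)
4^8 ≡ 25^2 = 625 ≡ 9 (mod 77)
4^16 ≡ 9^2 = 81 ≡ 4 (mod 77)
4^32 ≡ 4^2 = 16 ≡ 16 (mod 77)
4^64 ≡ 16^2 = 256 ≡ 25 (mod 77)
76 = 64 + 8 + 4 in binary powers of 2.
So 4^76 ≡ 25 · 9 · 25 ≡ 4 (mod 77).
Since 4 ≠ 1, base 4 is a Fermat witness: 77 is composite.

4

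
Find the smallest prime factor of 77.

77 is odd.
Digit sum 14, not divisible by 3.
Ends in 7: not divisible by 5.
7: 77 = 7·11

7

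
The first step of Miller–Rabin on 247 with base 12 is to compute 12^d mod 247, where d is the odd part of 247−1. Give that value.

247 − 1 = 246 = 2^1 · 123, so d = 123.
12^1 ≡ 12 (mod 247)
12^2 ≡ 12^2 = 144 ≡ 144 (mod 247)
12^4 ≡ 144^2 = 20736 ≡ 235 (mod 247)
12^8 ≡ 235^2 = 55225 ≡ 144 (mod 247)
12^16 ≡ 144^2 = 20736 ≡ 235 (mod 247)
12^32 ≡ 235^2 = 55225 ≡ 144 (mod 247)
12^64 ≡ 144^2 = 20736 ≡ 235 (mod 247)
123 = 64 + 32 + 16 + 8 + 2 + 1 in binary powers of 2.
So 12^123 ≡ 235 · 144 · 235 · 144 · 144 · 12 ≡ 246 (mod 247).
Since 12^d ≡ 246 (mod 247), base 12 does not prove 247 composite.

246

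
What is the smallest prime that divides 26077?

26077 is odd.
Digit sum 22, not divisible by 3.
Ends in 7: not divisible by 5.
7: 26077 = 7·3725 + 2
11: 26077 = 11·2370 + 7
13: 26077 = 13·2005 + 12
17: 26077 = 17·1533 + 16
19: 26077 = 19·1372 + 9
23: 26077 = 23·1133 + 18
29: 26077 = 29·899 + 6
31: 26077 = 31·841 + 6
37: 26077 = 37·704 + 29
41: 26077 = 41·636 + 1
43: 26077 = 43·606 + 19
47: 26077 = 47·554 + 39
53: 26077 = 53·492 + 1
59: 26077 = 59·441 + 58
61: 26077 = 61·427 + 30
67: 26077 = 67·389 + 14
71: 26077 = 71·367 + 20
73: 26077 = 73·357 + 16
79: 26077 = 79·330 + 7
83: 26077 = 83·314 + 15
89: 26077 = 89·293

89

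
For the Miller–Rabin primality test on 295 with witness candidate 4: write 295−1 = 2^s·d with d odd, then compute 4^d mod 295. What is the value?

134

295 − 1 = 294 = 2^1 · 147, so d = 147.
4^1 ≡ 4 (mod 295)
4^2 ≡ 4^2 = 16 ≡ 16 (mod 295)
4^4 ≡ 16^2 = 256 ≡ 256 (mod 295)
4^8 ≡ 256^2 = 65536 ≡ 46 (mod 295)
4^16 ≡ 46^2 = 2116 ≡ 51 (mod 295)
4^32 ≡ 51^2 = 2601 ≡ 241 (mod 295)
4^64 ≡ 241^2 = 58081 ≡ 261 (mod 295)
4^128 ≡ 261^2 = 68121 ≡ 271 (mod 295)
147 = 128 + 16 + 2 + 1 in binary powers of 2.
So 4^147 ≡ 271 · 51 · 16 · 4 ≡ 134 (mod 295).
Squaring chain: 134; never reaches −1, so base 4 is a Miller–Rabin witness that 295 is composite.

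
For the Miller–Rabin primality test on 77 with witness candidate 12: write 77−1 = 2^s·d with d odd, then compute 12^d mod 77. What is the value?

12

77 − 1 = 76 = 2^2 · 19, so d = 19.
12^1 ≡ 12 (mod 77)
12^2 ≡ 12^2 = 144 ≡ 67 (mod 77)
12^4 ≡ 67^2 = 4489 ≡ 23 (mod 77)
12^8 ≡ 23^2 = 529 ≡ 67 (mod 77)
12^16 ≡ 67^2 = 4489 ≡ 23 (mod 77)
19 = 16 + 2 + 1 in binary powers of 2.
So 12^19 ≡ 23 · 67 · 12 ≡ 12 (mod 77).
Squaring chain: 12 → 67; never reaches −1, so base 12 is a Miller–Rabin witness that 77 is composite.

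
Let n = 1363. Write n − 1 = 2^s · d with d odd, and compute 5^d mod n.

1363 − 1 = 1362 = 2^1 · 681, so d = 681.
5^1 ≡ 5 (mod 1363)
5^2 ≡ 5^2 = 25 ≡ 25 (mod 1363)
5^4 ≡ 25^2 = 625 ≡ 625 (mod 1363)
5^8 ≡ 625^2 = 390625 ≡ 807 (mod 1363)
5^16 ≡ 807^2 = 651249 ≡ 1098 (mod 1363)
5^32 ≡ 1098^2 = 1205604 ≡ 712 (mod 1363)
5^64 ≡ 712^2 = 506944 ≡ 1271 (mod 1363)
5^128 ≡ 1271^2 = 1615441 ≡ 286 (mod 1363)
5^256 ≡ 286^2 = 81796 ≡ 16 (mod 1363)
5^512 ≡ 16^2 = 256 ≡ 256 (mod 1363)
681 = 512 + 128 + 32 + 8 + 1 in binary powers of 2.
So 5^681 ≡ 256 · 286 · 712 · 807 · 5 ≡ 584 (mod 1363).
Squaring chain: 584; never reaches −1, so base 5 is a Miller–Rabin witness that 1363 is composite.

584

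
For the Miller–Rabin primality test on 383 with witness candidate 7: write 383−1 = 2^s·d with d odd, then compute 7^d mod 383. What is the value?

383 − 1 = 382 = 2^1 · 191, so d = 191.
7^1 ≡ 7 (mod 383)
7^2 ≡ 7^2 = 49 ≡ 49 (mod 383)
7^4 ≡ 49^2 = 2401 ≡ 103 (mod 383)
7^8 ≡ 103^2 = 10609 ≡ 268 (mod 383)
7^16 ≡ 268^2 = 71824 ≡ 203 (mod 383)
7^32 ≡ 203^2 = 41209 ≡ 228 (mod 383)
7^64 ≡ 228^2 = 51984 ≡ 279 (mod 383)
7^128 ≡ 279^2 = 77841 ≡ 92 (mod 383)
191 = 128 + 32 + 16 + 8 + 4 + 2 + 1 in binary powers of 2.
So 7^191 ≡ 92 · 228 · 203 · 268 · 103 · 49 · 7 ≡ 1 (mod 383).
Since 7^d ≡ 1 (mod 383), base 7 does not prove 383 composite.

1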